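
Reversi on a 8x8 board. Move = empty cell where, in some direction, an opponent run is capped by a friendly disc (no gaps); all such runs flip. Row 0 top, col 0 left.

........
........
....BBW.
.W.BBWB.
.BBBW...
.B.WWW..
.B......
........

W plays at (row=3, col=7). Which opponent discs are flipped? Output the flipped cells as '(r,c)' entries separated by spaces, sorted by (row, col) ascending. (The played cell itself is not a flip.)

Answer: (3,6)

Derivation:
Dir NW: first cell 'W' (not opp) -> no flip
Dir N: first cell '.' (not opp) -> no flip
Dir NE: edge -> no flip
Dir W: opp run (3,6) capped by W -> flip
Dir E: edge -> no flip
Dir SW: first cell '.' (not opp) -> no flip
Dir S: first cell '.' (not opp) -> no flip
Dir SE: edge -> no flip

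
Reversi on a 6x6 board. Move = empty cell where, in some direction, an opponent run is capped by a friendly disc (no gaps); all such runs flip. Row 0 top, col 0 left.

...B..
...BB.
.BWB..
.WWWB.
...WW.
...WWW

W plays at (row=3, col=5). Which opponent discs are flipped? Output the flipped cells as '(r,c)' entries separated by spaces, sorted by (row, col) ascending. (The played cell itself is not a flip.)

Dir NW: first cell '.' (not opp) -> no flip
Dir N: first cell '.' (not opp) -> no flip
Dir NE: edge -> no flip
Dir W: opp run (3,4) capped by W -> flip
Dir E: edge -> no flip
Dir SW: first cell 'W' (not opp) -> no flip
Dir S: first cell '.' (not opp) -> no flip
Dir SE: edge -> no flip

Answer: (3,4)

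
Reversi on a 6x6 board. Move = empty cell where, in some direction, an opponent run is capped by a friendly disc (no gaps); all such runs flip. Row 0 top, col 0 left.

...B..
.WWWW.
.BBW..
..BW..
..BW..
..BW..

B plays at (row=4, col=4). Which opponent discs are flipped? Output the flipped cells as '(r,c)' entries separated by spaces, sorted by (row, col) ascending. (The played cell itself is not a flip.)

Dir NW: opp run (3,3) capped by B -> flip
Dir N: first cell '.' (not opp) -> no flip
Dir NE: first cell '.' (not opp) -> no flip
Dir W: opp run (4,3) capped by B -> flip
Dir E: first cell '.' (not opp) -> no flip
Dir SW: opp run (5,3), next=edge -> no flip
Dir S: first cell '.' (not opp) -> no flip
Dir SE: first cell '.' (not opp) -> no flip

Answer: (3,3) (4,3)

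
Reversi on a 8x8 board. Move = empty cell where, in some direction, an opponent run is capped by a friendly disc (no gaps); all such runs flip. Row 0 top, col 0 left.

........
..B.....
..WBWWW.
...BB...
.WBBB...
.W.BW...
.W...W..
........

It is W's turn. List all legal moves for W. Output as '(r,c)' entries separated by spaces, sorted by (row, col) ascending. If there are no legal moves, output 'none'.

(0,1): no bracket -> illegal
(0,2): flips 1 -> legal
(0,3): no bracket -> illegal
(1,1): no bracket -> illegal
(1,3): no bracket -> illegal
(1,4): no bracket -> illegal
(2,1): no bracket -> illegal
(3,1): no bracket -> illegal
(3,2): flips 1 -> legal
(3,5): no bracket -> illegal
(4,5): flips 3 -> legal
(5,2): flips 3 -> legal
(5,5): flips 2 -> legal
(6,2): no bracket -> illegal
(6,3): no bracket -> illegal
(6,4): no bracket -> illegal

Answer: (0,2) (3,2) (4,5) (5,2) (5,5)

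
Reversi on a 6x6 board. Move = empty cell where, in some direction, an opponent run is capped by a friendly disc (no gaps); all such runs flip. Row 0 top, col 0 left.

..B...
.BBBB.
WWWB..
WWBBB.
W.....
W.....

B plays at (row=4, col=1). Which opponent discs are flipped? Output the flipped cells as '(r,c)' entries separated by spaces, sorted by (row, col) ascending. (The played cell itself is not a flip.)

Dir NW: opp run (3,0), next=edge -> no flip
Dir N: opp run (3,1) (2,1) capped by B -> flip
Dir NE: first cell 'B' (not opp) -> no flip
Dir W: opp run (4,0), next=edge -> no flip
Dir E: first cell '.' (not opp) -> no flip
Dir SW: opp run (5,0), next=edge -> no flip
Dir S: first cell '.' (not opp) -> no flip
Dir SE: first cell '.' (not opp) -> no flip

Answer: (2,1) (3,1)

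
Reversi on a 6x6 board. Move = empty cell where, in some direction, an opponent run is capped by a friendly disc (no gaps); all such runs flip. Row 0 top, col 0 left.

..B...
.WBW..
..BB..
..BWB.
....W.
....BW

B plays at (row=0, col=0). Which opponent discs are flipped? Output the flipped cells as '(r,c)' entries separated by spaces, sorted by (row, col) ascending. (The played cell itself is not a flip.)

Answer: (1,1)

Derivation:
Dir NW: edge -> no flip
Dir N: edge -> no flip
Dir NE: edge -> no flip
Dir W: edge -> no flip
Dir E: first cell '.' (not opp) -> no flip
Dir SW: edge -> no flip
Dir S: first cell '.' (not opp) -> no flip
Dir SE: opp run (1,1) capped by B -> flip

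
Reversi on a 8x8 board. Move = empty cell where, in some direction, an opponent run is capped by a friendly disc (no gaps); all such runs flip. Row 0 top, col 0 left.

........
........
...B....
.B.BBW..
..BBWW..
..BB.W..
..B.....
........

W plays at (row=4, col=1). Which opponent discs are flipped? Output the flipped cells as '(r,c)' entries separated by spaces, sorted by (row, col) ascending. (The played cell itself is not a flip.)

Dir NW: first cell '.' (not opp) -> no flip
Dir N: opp run (3,1), next='.' -> no flip
Dir NE: first cell '.' (not opp) -> no flip
Dir W: first cell '.' (not opp) -> no flip
Dir E: opp run (4,2) (4,3) capped by W -> flip
Dir SW: first cell '.' (not opp) -> no flip
Dir S: first cell '.' (not opp) -> no flip
Dir SE: opp run (5,2), next='.' -> no flip

Answer: (4,2) (4,3)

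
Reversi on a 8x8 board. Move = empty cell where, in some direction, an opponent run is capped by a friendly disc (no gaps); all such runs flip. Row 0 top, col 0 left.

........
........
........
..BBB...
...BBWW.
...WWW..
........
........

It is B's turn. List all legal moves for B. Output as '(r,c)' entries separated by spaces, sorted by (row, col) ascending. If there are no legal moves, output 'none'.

(3,5): no bracket -> illegal
(3,6): no bracket -> illegal
(3,7): no bracket -> illegal
(4,2): no bracket -> illegal
(4,7): flips 2 -> legal
(5,2): no bracket -> illegal
(5,6): flips 1 -> legal
(5,7): no bracket -> illegal
(6,2): flips 1 -> legal
(6,3): flips 1 -> legal
(6,4): flips 1 -> legal
(6,5): flips 1 -> legal
(6,6): flips 1 -> legal

Answer: (4,7) (5,6) (6,2) (6,3) (6,4) (6,5) (6,6)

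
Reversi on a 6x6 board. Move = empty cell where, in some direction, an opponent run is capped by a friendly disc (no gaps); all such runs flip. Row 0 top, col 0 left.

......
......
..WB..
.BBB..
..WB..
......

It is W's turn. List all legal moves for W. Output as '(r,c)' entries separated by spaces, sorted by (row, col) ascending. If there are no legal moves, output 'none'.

Answer: (2,0) (2,4) (4,0) (4,4)

Derivation:
(1,2): no bracket -> illegal
(1,3): no bracket -> illegal
(1,4): no bracket -> illegal
(2,0): flips 1 -> legal
(2,1): no bracket -> illegal
(2,4): flips 2 -> legal
(3,0): no bracket -> illegal
(3,4): no bracket -> illegal
(4,0): flips 1 -> legal
(4,1): no bracket -> illegal
(4,4): flips 2 -> legal
(5,2): no bracket -> illegal
(5,3): no bracket -> illegal
(5,4): no bracket -> illegal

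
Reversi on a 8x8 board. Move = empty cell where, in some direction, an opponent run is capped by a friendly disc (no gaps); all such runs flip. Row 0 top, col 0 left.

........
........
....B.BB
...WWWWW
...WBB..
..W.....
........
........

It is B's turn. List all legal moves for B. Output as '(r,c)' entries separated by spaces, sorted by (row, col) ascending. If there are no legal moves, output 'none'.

(2,2): flips 1 -> legal
(2,3): flips 1 -> legal
(2,5): flips 1 -> legal
(3,2): no bracket -> illegal
(4,1): no bracket -> illegal
(4,2): flips 2 -> legal
(4,6): flips 2 -> legal
(4,7): flips 1 -> legal
(5,1): no bracket -> illegal
(5,3): no bracket -> illegal
(5,4): no bracket -> illegal
(6,1): no bracket -> illegal
(6,2): no bracket -> illegal
(6,3): no bracket -> illegal

Answer: (2,2) (2,3) (2,5) (4,2) (4,6) (4,7)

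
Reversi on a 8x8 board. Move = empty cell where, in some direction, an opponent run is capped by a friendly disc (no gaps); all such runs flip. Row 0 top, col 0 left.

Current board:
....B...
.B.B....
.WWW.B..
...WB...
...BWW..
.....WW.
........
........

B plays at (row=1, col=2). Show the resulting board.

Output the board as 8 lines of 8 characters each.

Place B at (1,2); scan 8 dirs for brackets.
Dir NW: first cell '.' (not opp) -> no flip
Dir N: first cell '.' (not opp) -> no flip
Dir NE: first cell '.' (not opp) -> no flip
Dir W: first cell 'B' (not opp) -> no flip
Dir E: first cell 'B' (not opp) -> no flip
Dir SW: opp run (2,1), next='.' -> no flip
Dir S: opp run (2,2), next='.' -> no flip
Dir SE: opp run (2,3) capped by B -> flip
All flips: (2,3)

Answer: ....B...
.BBB....
.WWB.B..
...WB...
...BWW..
.....WW.
........
........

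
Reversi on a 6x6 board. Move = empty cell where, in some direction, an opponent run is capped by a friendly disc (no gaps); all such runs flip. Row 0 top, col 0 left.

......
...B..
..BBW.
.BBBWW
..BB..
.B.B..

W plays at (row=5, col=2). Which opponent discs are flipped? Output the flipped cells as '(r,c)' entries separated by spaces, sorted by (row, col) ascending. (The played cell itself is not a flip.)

Answer: (4,3)

Derivation:
Dir NW: first cell '.' (not opp) -> no flip
Dir N: opp run (4,2) (3,2) (2,2), next='.' -> no flip
Dir NE: opp run (4,3) capped by W -> flip
Dir W: opp run (5,1), next='.' -> no flip
Dir E: opp run (5,3), next='.' -> no flip
Dir SW: edge -> no flip
Dir S: edge -> no flip
Dir SE: edge -> no flip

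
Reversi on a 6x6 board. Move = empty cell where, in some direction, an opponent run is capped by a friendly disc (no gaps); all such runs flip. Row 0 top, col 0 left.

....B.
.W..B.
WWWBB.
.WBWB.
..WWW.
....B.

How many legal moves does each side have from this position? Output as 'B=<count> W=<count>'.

-- B to move --
(0,0): no bracket -> illegal
(0,1): no bracket -> illegal
(0,2): no bracket -> illegal
(1,0): flips 1 -> legal
(1,2): flips 1 -> legal
(1,3): no bracket -> illegal
(3,0): flips 1 -> legal
(3,5): no bracket -> illegal
(4,0): no bracket -> illegal
(4,1): no bracket -> illegal
(4,5): no bracket -> illegal
(5,1): flips 2 -> legal
(5,2): flips 2 -> legal
(5,3): flips 2 -> legal
(5,5): no bracket -> illegal
B mobility = 6
-- W to move --
(0,3): no bracket -> illegal
(0,5): no bracket -> illegal
(1,2): no bracket -> illegal
(1,3): flips 1 -> legal
(1,5): flips 1 -> legal
(2,5): flips 3 -> legal
(3,5): flips 1 -> legal
(4,1): no bracket -> illegal
(4,5): no bracket -> illegal
(5,3): no bracket -> illegal
(5,5): no bracket -> illegal
W mobility = 4

Answer: B=6 W=4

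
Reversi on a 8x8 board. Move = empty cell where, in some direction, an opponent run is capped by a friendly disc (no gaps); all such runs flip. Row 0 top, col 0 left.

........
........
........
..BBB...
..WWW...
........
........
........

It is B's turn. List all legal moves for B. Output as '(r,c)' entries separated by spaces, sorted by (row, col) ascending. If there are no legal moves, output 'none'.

(3,1): no bracket -> illegal
(3,5): no bracket -> illegal
(4,1): no bracket -> illegal
(4,5): no bracket -> illegal
(5,1): flips 1 -> legal
(5,2): flips 2 -> legal
(5,3): flips 1 -> legal
(5,4): flips 2 -> legal
(5,5): flips 1 -> legal

Answer: (5,1) (5,2) (5,3) (5,4) (5,5)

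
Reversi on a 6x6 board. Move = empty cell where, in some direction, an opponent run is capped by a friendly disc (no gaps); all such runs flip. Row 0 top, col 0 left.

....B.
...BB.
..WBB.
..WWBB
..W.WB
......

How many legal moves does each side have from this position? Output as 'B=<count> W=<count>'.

Answer: B=7 W=4

Derivation:
-- B to move --
(1,1): no bracket -> illegal
(1,2): no bracket -> illegal
(2,1): flips 1 -> legal
(3,1): flips 3 -> legal
(4,1): flips 1 -> legal
(4,3): flips 2 -> legal
(5,1): flips 2 -> legal
(5,2): no bracket -> illegal
(5,3): flips 1 -> legal
(5,4): flips 1 -> legal
(5,5): no bracket -> illegal
B mobility = 7
-- W to move --
(0,2): no bracket -> illegal
(0,3): flips 2 -> legal
(0,5): flips 2 -> legal
(1,2): no bracket -> illegal
(1,5): flips 1 -> legal
(2,5): flips 2 -> legal
(4,3): no bracket -> illegal
(5,4): no bracket -> illegal
(5,5): no bracket -> illegal
W mobility = 4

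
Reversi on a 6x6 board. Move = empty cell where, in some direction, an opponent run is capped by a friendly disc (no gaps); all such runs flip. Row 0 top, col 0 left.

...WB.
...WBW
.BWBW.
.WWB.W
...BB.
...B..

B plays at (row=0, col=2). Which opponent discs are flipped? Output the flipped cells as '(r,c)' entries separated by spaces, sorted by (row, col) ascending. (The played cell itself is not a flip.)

Dir NW: edge -> no flip
Dir N: edge -> no flip
Dir NE: edge -> no flip
Dir W: first cell '.' (not opp) -> no flip
Dir E: opp run (0,3) capped by B -> flip
Dir SW: first cell '.' (not opp) -> no flip
Dir S: first cell '.' (not opp) -> no flip
Dir SE: opp run (1,3) (2,4) (3,5), next=edge -> no flip

Answer: (0,3)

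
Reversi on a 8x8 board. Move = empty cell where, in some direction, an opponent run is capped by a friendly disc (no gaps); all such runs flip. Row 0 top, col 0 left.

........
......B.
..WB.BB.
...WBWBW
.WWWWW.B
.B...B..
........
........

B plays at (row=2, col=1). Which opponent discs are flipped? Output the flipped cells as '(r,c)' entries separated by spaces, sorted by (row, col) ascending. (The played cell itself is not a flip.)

Answer: (2,2)

Derivation:
Dir NW: first cell '.' (not opp) -> no flip
Dir N: first cell '.' (not opp) -> no flip
Dir NE: first cell '.' (not opp) -> no flip
Dir W: first cell '.' (not opp) -> no flip
Dir E: opp run (2,2) capped by B -> flip
Dir SW: first cell '.' (not opp) -> no flip
Dir S: first cell '.' (not opp) -> no flip
Dir SE: first cell '.' (not opp) -> no flip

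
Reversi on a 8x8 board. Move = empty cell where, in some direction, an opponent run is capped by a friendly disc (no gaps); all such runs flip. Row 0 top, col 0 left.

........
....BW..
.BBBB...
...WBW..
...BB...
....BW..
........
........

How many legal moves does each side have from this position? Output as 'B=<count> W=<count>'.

Answer: B=9 W=3

Derivation:
-- B to move --
(0,4): no bracket -> illegal
(0,5): no bracket -> illegal
(0,6): flips 1 -> legal
(1,6): flips 1 -> legal
(2,5): no bracket -> illegal
(2,6): flips 1 -> legal
(3,2): flips 1 -> legal
(3,6): flips 1 -> legal
(4,2): flips 1 -> legal
(4,5): no bracket -> illegal
(4,6): flips 1 -> legal
(5,6): flips 1 -> legal
(6,4): no bracket -> illegal
(6,5): no bracket -> illegal
(6,6): flips 1 -> legal
B mobility = 9
-- W to move --
(0,3): no bracket -> illegal
(0,4): no bracket -> illegal
(0,5): no bracket -> illegal
(1,0): no bracket -> illegal
(1,1): flips 1 -> legal
(1,2): no bracket -> illegal
(1,3): flips 3 -> legal
(2,0): no bracket -> illegal
(2,5): no bracket -> illegal
(3,0): no bracket -> illegal
(3,1): no bracket -> illegal
(3,2): no bracket -> illegal
(4,2): no bracket -> illegal
(4,5): no bracket -> illegal
(5,2): no bracket -> illegal
(5,3): flips 3 -> legal
(6,3): no bracket -> illegal
(6,4): no bracket -> illegal
(6,5): no bracket -> illegal
W mobility = 3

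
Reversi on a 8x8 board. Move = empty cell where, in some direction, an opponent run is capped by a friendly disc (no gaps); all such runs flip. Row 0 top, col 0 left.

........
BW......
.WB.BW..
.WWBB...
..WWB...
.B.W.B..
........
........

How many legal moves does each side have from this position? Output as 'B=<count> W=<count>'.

Answer: B=12 W=8

Derivation:
-- B to move --
(0,0): flips 1 -> legal
(0,1): no bracket -> illegal
(0,2): no bracket -> illegal
(1,2): flips 1 -> legal
(1,4): no bracket -> illegal
(1,5): no bracket -> illegal
(1,6): flips 1 -> legal
(2,0): flips 1 -> legal
(2,3): no bracket -> illegal
(2,6): flips 1 -> legal
(3,0): flips 2 -> legal
(3,5): no bracket -> illegal
(3,6): no bracket -> illegal
(4,0): flips 1 -> legal
(4,1): flips 2 -> legal
(5,2): flips 3 -> legal
(5,4): flips 3 -> legal
(6,2): flips 1 -> legal
(6,3): flips 2 -> legal
(6,4): no bracket -> illegal
B mobility = 12
-- W to move --
(0,0): no bracket -> illegal
(0,1): no bracket -> illegal
(1,2): flips 1 -> legal
(1,3): flips 1 -> legal
(1,4): no bracket -> illegal
(1,5): flips 2 -> legal
(2,0): no bracket -> illegal
(2,3): flips 3 -> legal
(3,5): flips 3 -> legal
(4,0): no bracket -> illegal
(4,1): no bracket -> illegal
(4,5): flips 1 -> legal
(4,6): no bracket -> illegal
(5,0): no bracket -> illegal
(5,2): no bracket -> illegal
(5,4): no bracket -> illegal
(5,6): no bracket -> illegal
(6,0): flips 1 -> legal
(6,1): no bracket -> illegal
(6,2): no bracket -> illegal
(6,4): no bracket -> illegal
(6,5): no bracket -> illegal
(6,6): flips 4 -> legal
W mobility = 8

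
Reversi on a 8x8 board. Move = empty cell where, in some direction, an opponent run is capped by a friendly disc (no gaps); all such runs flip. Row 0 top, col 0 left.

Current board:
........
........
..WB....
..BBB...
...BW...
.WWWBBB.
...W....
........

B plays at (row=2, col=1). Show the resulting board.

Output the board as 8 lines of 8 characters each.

Place B at (2,1); scan 8 dirs for brackets.
Dir NW: first cell '.' (not opp) -> no flip
Dir N: first cell '.' (not opp) -> no flip
Dir NE: first cell '.' (not opp) -> no flip
Dir W: first cell '.' (not opp) -> no flip
Dir E: opp run (2,2) capped by B -> flip
Dir SW: first cell '.' (not opp) -> no flip
Dir S: first cell '.' (not opp) -> no flip
Dir SE: first cell 'B' (not opp) -> no flip
All flips: (2,2)

Answer: ........
........
.BBB....
..BBB...
...BW...
.WWWBBB.
...W....
........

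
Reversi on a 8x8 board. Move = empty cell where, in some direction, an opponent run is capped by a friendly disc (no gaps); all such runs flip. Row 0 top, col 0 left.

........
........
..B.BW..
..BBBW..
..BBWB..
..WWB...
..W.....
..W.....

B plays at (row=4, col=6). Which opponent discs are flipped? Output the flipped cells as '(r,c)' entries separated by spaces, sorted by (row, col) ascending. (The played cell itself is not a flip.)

Dir NW: opp run (3,5) capped by B -> flip
Dir N: first cell '.' (not opp) -> no flip
Dir NE: first cell '.' (not opp) -> no flip
Dir W: first cell 'B' (not opp) -> no flip
Dir E: first cell '.' (not opp) -> no flip
Dir SW: first cell '.' (not opp) -> no flip
Dir S: first cell '.' (not opp) -> no flip
Dir SE: first cell '.' (not opp) -> no flip

Answer: (3,5)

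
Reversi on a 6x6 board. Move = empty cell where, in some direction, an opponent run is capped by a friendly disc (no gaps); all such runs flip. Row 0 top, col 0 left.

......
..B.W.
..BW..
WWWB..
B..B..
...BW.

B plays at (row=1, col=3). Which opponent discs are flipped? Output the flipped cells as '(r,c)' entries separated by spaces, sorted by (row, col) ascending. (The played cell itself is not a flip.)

Dir NW: first cell '.' (not opp) -> no flip
Dir N: first cell '.' (not opp) -> no flip
Dir NE: first cell '.' (not opp) -> no flip
Dir W: first cell 'B' (not opp) -> no flip
Dir E: opp run (1,4), next='.' -> no flip
Dir SW: first cell 'B' (not opp) -> no flip
Dir S: opp run (2,3) capped by B -> flip
Dir SE: first cell '.' (not opp) -> no flip

Answer: (2,3)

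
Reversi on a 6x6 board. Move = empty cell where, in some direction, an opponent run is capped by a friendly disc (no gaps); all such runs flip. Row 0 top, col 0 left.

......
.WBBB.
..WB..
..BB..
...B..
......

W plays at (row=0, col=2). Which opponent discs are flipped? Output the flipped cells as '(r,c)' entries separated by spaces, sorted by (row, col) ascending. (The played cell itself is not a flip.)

Dir NW: edge -> no flip
Dir N: edge -> no flip
Dir NE: edge -> no flip
Dir W: first cell '.' (not opp) -> no flip
Dir E: first cell '.' (not opp) -> no flip
Dir SW: first cell 'W' (not opp) -> no flip
Dir S: opp run (1,2) capped by W -> flip
Dir SE: opp run (1,3), next='.' -> no flip

Answer: (1,2)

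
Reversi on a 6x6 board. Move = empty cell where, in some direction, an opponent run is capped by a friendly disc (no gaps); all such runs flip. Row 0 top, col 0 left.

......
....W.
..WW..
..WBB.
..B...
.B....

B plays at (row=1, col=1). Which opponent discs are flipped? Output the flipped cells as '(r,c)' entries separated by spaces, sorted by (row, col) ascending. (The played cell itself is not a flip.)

Dir NW: first cell '.' (not opp) -> no flip
Dir N: first cell '.' (not opp) -> no flip
Dir NE: first cell '.' (not opp) -> no flip
Dir W: first cell '.' (not opp) -> no flip
Dir E: first cell '.' (not opp) -> no flip
Dir SW: first cell '.' (not opp) -> no flip
Dir S: first cell '.' (not opp) -> no flip
Dir SE: opp run (2,2) capped by B -> flip

Answer: (2,2)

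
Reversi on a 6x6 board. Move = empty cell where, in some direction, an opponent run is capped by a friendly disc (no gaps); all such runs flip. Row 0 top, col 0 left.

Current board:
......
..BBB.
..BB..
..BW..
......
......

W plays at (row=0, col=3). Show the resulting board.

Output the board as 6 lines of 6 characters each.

Answer: ...W..
..BWB.
..BW..
..BW..
......
......

Derivation:
Place W at (0,3); scan 8 dirs for brackets.
Dir NW: edge -> no flip
Dir N: edge -> no flip
Dir NE: edge -> no flip
Dir W: first cell '.' (not opp) -> no flip
Dir E: first cell '.' (not opp) -> no flip
Dir SW: opp run (1,2), next='.' -> no flip
Dir S: opp run (1,3) (2,3) capped by W -> flip
Dir SE: opp run (1,4), next='.' -> no flip
All flips: (1,3) (2,3)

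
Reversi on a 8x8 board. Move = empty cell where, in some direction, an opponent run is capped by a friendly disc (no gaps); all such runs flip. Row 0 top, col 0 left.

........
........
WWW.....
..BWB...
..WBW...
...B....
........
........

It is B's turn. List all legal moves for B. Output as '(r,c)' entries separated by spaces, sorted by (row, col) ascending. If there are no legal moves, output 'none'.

(1,0): flips 1 -> legal
(1,1): no bracket -> illegal
(1,2): flips 1 -> legal
(1,3): no bracket -> illegal
(2,3): flips 1 -> legal
(2,4): no bracket -> illegal
(3,0): no bracket -> illegal
(3,1): flips 1 -> legal
(3,5): flips 1 -> legal
(4,1): flips 1 -> legal
(4,5): flips 1 -> legal
(5,1): no bracket -> illegal
(5,2): flips 1 -> legal
(5,4): flips 1 -> legal
(5,5): no bracket -> illegal

Answer: (1,0) (1,2) (2,3) (3,1) (3,5) (4,1) (4,5) (5,2) (5,4)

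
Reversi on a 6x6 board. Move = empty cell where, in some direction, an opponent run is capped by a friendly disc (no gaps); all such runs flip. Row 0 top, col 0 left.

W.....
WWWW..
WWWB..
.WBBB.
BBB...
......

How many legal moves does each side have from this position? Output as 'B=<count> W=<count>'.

Answer: B=5 W=8

Derivation:
-- B to move --
(0,1): flips 4 -> legal
(0,2): flips 2 -> legal
(0,3): flips 1 -> legal
(0,4): flips 3 -> legal
(1,4): no bracket -> illegal
(2,4): no bracket -> illegal
(3,0): flips 1 -> legal
B mobility = 5
-- W to move --
(1,4): no bracket -> illegal
(2,4): flips 1 -> legal
(2,5): no bracket -> illegal
(3,0): no bracket -> illegal
(3,5): flips 3 -> legal
(4,3): flips 3 -> legal
(4,4): flips 1 -> legal
(4,5): flips 2 -> legal
(5,0): no bracket -> illegal
(5,1): flips 1 -> legal
(5,2): flips 2 -> legal
(5,3): flips 1 -> legal
W mobility = 8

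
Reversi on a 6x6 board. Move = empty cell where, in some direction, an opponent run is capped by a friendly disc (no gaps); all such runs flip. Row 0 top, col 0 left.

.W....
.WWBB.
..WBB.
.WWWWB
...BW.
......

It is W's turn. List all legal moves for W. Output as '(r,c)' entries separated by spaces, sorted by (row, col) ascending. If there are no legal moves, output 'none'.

(0,2): no bracket -> illegal
(0,3): flips 2 -> legal
(0,4): flips 3 -> legal
(0,5): flips 2 -> legal
(1,5): flips 3 -> legal
(2,5): flips 2 -> legal
(4,2): flips 1 -> legal
(4,5): no bracket -> illegal
(5,2): flips 1 -> legal
(5,3): flips 1 -> legal
(5,4): flips 1 -> legal

Answer: (0,3) (0,4) (0,5) (1,5) (2,5) (4,2) (5,2) (5,3) (5,4)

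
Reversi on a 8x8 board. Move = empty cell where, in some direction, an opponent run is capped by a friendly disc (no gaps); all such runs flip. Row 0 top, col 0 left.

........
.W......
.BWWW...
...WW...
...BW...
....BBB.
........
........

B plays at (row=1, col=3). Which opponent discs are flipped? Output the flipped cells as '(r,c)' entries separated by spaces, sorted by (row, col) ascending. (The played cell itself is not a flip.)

Dir NW: first cell '.' (not opp) -> no flip
Dir N: first cell '.' (not opp) -> no flip
Dir NE: first cell '.' (not opp) -> no flip
Dir W: first cell '.' (not opp) -> no flip
Dir E: first cell '.' (not opp) -> no flip
Dir SW: opp run (2,2), next='.' -> no flip
Dir S: opp run (2,3) (3,3) capped by B -> flip
Dir SE: opp run (2,4), next='.' -> no flip

Answer: (2,3) (3,3)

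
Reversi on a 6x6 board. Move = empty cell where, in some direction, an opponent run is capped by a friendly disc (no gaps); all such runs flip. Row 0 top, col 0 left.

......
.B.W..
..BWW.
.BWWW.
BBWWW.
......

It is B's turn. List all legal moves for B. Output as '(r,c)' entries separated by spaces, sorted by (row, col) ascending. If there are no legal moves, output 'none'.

Answer: (0,4) (1,4) (2,5) (3,5) (4,5) (5,2) (5,3) (5,5)

Derivation:
(0,2): no bracket -> illegal
(0,3): no bracket -> illegal
(0,4): flips 1 -> legal
(1,2): no bracket -> illegal
(1,4): flips 2 -> legal
(1,5): no bracket -> illegal
(2,1): no bracket -> illegal
(2,5): flips 2 -> legal
(3,5): flips 3 -> legal
(4,5): flips 3 -> legal
(5,1): no bracket -> illegal
(5,2): flips 2 -> legal
(5,3): flips 1 -> legal
(5,4): no bracket -> illegal
(5,5): flips 2 -> legal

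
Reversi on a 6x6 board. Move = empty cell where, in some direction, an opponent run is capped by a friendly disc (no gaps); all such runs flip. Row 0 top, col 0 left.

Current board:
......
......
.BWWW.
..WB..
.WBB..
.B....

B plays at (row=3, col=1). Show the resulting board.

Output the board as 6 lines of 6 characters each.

Place B at (3,1); scan 8 dirs for brackets.
Dir NW: first cell '.' (not opp) -> no flip
Dir N: first cell 'B' (not opp) -> no flip
Dir NE: opp run (2,2), next='.' -> no flip
Dir W: first cell '.' (not opp) -> no flip
Dir E: opp run (3,2) capped by B -> flip
Dir SW: first cell '.' (not opp) -> no flip
Dir S: opp run (4,1) capped by B -> flip
Dir SE: first cell 'B' (not opp) -> no flip
All flips: (3,2) (4,1)

Answer: ......
......
.BWWW.
.BBB..
.BBB..
.B....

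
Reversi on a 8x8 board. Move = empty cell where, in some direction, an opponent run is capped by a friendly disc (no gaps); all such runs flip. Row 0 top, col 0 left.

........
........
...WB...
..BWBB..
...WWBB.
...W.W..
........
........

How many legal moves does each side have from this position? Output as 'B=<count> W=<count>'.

Answer: B=9 W=11

Derivation:
-- B to move --
(1,2): flips 1 -> legal
(1,3): no bracket -> illegal
(1,4): flips 1 -> legal
(2,2): flips 1 -> legal
(4,2): flips 3 -> legal
(5,2): flips 1 -> legal
(5,4): flips 2 -> legal
(5,6): no bracket -> illegal
(6,2): flips 2 -> legal
(6,3): no bracket -> illegal
(6,4): flips 1 -> legal
(6,5): flips 1 -> legal
(6,6): no bracket -> illegal
B mobility = 9
-- W to move --
(1,3): no bracket -> illegal
(1,4): flips 2 -> legal
(1,5): flips 1 -> legal
(2,1): flips 1 -> legal
(2,2): no bracket -> illegal
(2,5): flips 4 -> legal
(2,6): flips 1 -> legal
(3,1): flips 1 -> legal
(3,6): flips 2 -> legal
(3,7): flips 1 -> legal
(4,1): flips 1 -> legal
(4,2): no bracket -> illegal
(4,7): flips 2 -> legal
(5,4): no bracket -> illegal
(5,6): flips 2 -> legal
(5,7): no bracket -> illegal
W mobility = 11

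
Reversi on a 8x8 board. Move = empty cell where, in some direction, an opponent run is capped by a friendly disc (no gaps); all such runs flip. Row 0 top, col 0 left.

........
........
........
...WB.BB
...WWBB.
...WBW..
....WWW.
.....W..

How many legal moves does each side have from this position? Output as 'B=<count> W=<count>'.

Answer: B=7 W=4

Derivation:
-- B to move --
(2,2): no bracket -> illegal
(2,3): no bracket -> illegal
(2,4): no bracket -> illegal
(3,2): flips 2 -> legal
(3,5): no bracket -> illegal
(4,2): flips 2 -> legal
(5,2): flips 2 -> legal
(5,6): flips 1 -> legal
(5,7): no bracket -> illegal
(6,2): no bracket -> illegal
(6,3): no bracket -> illegal
(6,7): no bracket -> illegal
(7,3): flips 2 -> legal
(7,4): flips 1 -> legal
(7,6): flips 1 -> legal
(7,7): no bracket -> illegal
B mobility = 7
-- W to move --
(2,3): no bracket -> illegal
(2,4): flips 1 -> legal
(2,5): flips 1 -> legal
(2,6): no bracket -> illegal
(2,7): no bracket -> illegal
(3,5): flips 2 -> legal
(4,7): flips 2 -> legal
(5,6): no bracket -> illegal
(5,7): no bracket -> illegal
(6,3): no bracket -> illegal
W mobility = 4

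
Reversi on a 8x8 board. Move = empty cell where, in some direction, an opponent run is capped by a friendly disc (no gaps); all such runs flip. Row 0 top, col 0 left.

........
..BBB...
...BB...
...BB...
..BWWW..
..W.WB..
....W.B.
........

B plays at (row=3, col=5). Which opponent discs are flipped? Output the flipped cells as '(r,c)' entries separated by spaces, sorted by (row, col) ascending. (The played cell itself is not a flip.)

Dir NW: first cell 'B' (not opp) -> no flip
Dir N: first cell '.' (not opp) -> no flip
Dir NE: first cell '.' (not opp) -> no flip
Dir W: first cell 'B' (not opp) -> no flip
Dir E: first cell '.' (not opp) -> no flip
Dir SW: opp run (4,4), next='.' -> no flip
Dir S: opp run (4,5) capped by B -> flip
Dir SE: first cell '.' (not opp) -> no flip

Answer: (4,5)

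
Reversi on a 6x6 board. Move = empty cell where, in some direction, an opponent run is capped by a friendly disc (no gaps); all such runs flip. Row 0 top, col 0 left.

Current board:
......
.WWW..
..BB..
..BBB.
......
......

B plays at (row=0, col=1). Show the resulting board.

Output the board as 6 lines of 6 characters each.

Place B at (0,1); scan 8 dirs for brackets.
Dir NW: edge -> no flip
Dir N: edge -> no flip
Dir NE: edge -> no flip
Dir W: first cell '.' (not opp) -> no flip
Dir E: first cell '.' (not opp) -> no flip
Dir SW: first cell '.' (not opp) -> no flip
Dir S: opp run (1,1), next='.' -> no flip
Dir SE: opp run (1,2) capped by B -> flip
All flips: (1,2)

Answer: .B....
.WBW..
..BB..
..BBB.
......
......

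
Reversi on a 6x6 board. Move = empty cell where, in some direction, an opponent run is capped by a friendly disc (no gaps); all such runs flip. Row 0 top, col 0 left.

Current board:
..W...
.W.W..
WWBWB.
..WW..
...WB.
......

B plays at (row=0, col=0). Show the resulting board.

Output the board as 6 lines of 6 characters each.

Answer: B.W...
.B.W..
WWBWB.
..WW..
...WB.
......

Derivation:
Place B at (0,0); scan 8 dirs for brackets.
Dir NW: edge -> no flip
Dir N: edge -> no flip
Dir NE: edge -> no flip
Dir W: edge -> no flip
Dir E: first cell '.' (not opp) -> no flip
Dir SW: edge -> no flip
Dir S: first cell '.' (not opp) -> no flip
Dir SE: opp run (1,1) capped by B -> flip
All flips: (1,1)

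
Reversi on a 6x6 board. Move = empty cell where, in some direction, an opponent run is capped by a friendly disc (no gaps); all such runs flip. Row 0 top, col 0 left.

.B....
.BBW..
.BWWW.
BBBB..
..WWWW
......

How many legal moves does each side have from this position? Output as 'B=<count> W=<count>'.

-- B to move --
(0,2): no bracket -> illegal
(0,3): flips 2 -> legal
(0,4): flips 2 -> legal
(1,4): flips 2 -> legal
(1,5): flips 1 -> legal
(2,5): flips 3 -> legal
(3,4): flips 1 -> legal
(3,5): no bracket -> illegal
(4,1): no bracket -> illegal
(5,1): flips 1 -> legal
(5,2): flips 1 -> legal
(5,3): flips 2 -> legal
(5,4): flips 1 -> legal
(5,5): flips 1 -> legal
B mobility = 11
-- W to move --
(0,0): flips 1 -> legal
(0,2): flips 1 -> legal
(0,3): no bracket -> illegal
(1,0): flips 4 -> legal
(2,0): flips 2 -> legal
(3,4): no bracket -> illegal
(4,0): flips 1 -> legal
(4,1): flips 1 -> legal
W mobility = 6

Answer: B=11 W=6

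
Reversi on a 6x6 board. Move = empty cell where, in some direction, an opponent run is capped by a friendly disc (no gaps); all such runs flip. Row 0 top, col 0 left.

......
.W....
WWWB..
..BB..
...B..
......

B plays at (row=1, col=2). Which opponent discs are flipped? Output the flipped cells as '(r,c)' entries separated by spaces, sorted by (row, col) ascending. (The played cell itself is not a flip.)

Dir NW: first cell '.' (not opp) -> no flip
Dir N: first cell '.' (not opp) -> no flip
Dir NE: first cell '.' (not opp) -> no flip
Dir W: opp run (1,1), next='.' -> no flip
Dir E: first cell '.' (not opp) -> no flip
Dir SW: opp run (2,1), next='.' -> no flip
Dir S: opp run (2,2) capped by B -> flip
Dir SE: first cell 'B' (not opp) -> no flip

Answer: (2,2)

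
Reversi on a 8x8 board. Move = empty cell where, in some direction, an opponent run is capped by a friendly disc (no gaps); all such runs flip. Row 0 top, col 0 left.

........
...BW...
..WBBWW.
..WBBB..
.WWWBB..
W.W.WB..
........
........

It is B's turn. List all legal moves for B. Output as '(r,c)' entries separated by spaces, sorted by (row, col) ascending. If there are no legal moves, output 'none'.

Answer: (0,4) (0,5) (1,1) (1,5) (1,6) (1,7) (2,1) (2,7) (3,1) (4,0) (5,1) (5,3) (6,1) (6,3) (6,4)

Derivation:
(0,3): no bracket -> illegal
(0,4): flips 1 -> legal
(0,5): flips 1 -> legal
(1,1): flips 1 -> legal
(1,2): no bracket -> illegal
(1,5): flips 2 -> legal
(1,6): flips 1 -> legal
(1,7): flips 1 -> legal
(2,1): flips 1 -> legal
(2,7): flips 2 -> legal
(3,0): no bracket -> illegal
(3,1): flips 2 -> legal
(3,6): no bracket -> illegal
(3,7): no bracket -> illegal
(4,0): flips 3 -> legal
(5,1): flips 1 -> legal
(5,3): flips 2 -> legal
(6,0): no bracket -> illegal
(6,1): flips 2 -> legal
(6,2): no bracket -> illegal
(6,3): flips 1 -> legal
(6,4): flips 1 -> legal
(6,5): no bracket -> illegal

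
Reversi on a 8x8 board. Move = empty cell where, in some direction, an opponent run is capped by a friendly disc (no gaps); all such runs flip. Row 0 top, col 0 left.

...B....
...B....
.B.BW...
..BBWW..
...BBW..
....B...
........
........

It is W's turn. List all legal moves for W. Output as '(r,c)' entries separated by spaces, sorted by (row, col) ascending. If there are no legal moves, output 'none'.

Answer: (0,2) (1,2) (2,2) (3,1) (4,2) (5,2) (5,3) (6,3) (6,4)

Derivation:
(0,2): flips 1 -> legal
(0,4): no bracket -> illegal
(1,0): no bracket -> illegal
(1,1): no bracket -> illegal
(1,2): flips 1 -> legal
(1,4): no bracket -> illegal
(2,0): no bracket -> illegal
(2,2): flips 1 -> legal
(3,0): no bracket -> illegal
(3,1): flips 2 -> legal
(4,1): no bracket -> illegal
(4,2): flips 3 -> legal
(5,2): flips 1 -> legal
(5,3): flips 1 -> legal
(5,5): no bracket -> illegal
(6,3): flips 1 -> legal
(6,4): flips 2 -> legal
(6,5): no bracket -> illegal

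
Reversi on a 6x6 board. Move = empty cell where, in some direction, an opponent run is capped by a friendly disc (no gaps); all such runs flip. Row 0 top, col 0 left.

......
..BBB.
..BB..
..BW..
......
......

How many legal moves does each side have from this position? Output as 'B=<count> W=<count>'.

-- B to move --
(2,4): no bracket -> illegal
(3,4): flips 1 -> legal
(4,2): no bracket -> illegal
(4,3): flips 1 -> legal
(4,4): flips 1 -> legal
B mobility = 3
-- W to move --
(0,1): no bracket -> illegal
(0,2): no bracket -> illegal
(0,3): flips 2 -> legal
(0,4): no bracket -> illegal
(0,5): no bracket -> illegal
(1,1): flips 1 -> legal
(1,5): no bracket -> illegal
(2,1): no bracket -> illegal
(2,4): no bracket -> illegal
(2,5): no bracket -> illegal
(3,1): flips 1 -> legal
(3,4): no bracket -> illegal
(4,1): no bracket -> illegal
(4,2): no bracket -> illegal
(4,3): no bracket -> illegal
W mobility = 3

Answer: B=3 W=3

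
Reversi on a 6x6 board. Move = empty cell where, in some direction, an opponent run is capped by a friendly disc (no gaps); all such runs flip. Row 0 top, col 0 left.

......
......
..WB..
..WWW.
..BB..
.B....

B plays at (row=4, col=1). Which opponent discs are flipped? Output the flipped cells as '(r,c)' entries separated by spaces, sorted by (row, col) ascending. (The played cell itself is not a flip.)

Dir NW: first cell '.' (not opp) -> no flip
Dir N: first cell '.' (not opp) -> no flip
Dir NE: opp run (3,2) capped by B -> flip
Dir W: first cell '.' (not opp) -> no flip
Dir E: first cell 'B' (not opp) -> no flip
Dir SW: first cell '.' (not opp) -> no flip
Dir S: first cell 'B' (not opp) -> no flip
Dir SE: first cell '.' (not opp) -> no flip

Answer: (3,2)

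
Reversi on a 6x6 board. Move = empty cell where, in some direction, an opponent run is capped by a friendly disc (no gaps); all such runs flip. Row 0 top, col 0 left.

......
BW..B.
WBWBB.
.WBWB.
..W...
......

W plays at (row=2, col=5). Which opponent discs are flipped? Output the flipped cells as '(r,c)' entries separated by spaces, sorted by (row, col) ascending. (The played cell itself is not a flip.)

Answer: (2,3) (2,4)

Derivation:
Dir NW: opp run (1,4), next='.' -> no flip
Dir N: first cell '.' (not opp) -> no flip
Dir NE: edge -> no flip
Dir W: opp run (2,4) (2,3) capped by W -> flip
Dir E: edge -> no flip
Dir SW: opp run (3,4), next='.' -> no flip
Dir S: first cell '.' (not opp) -> no flip
Dir SE: edge -> no flip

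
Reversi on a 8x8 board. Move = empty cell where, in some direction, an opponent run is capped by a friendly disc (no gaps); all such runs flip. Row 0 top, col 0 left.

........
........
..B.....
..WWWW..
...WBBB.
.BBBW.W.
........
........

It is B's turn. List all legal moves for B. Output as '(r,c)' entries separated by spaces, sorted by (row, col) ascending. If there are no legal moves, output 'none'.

Answer: (2,3) (2,4) (2,5) (2,6) (4,2) (5,5) (6,3) (6,4) (6,6) (6,7)

Derivation:
(2,1): no bracket -> illegal
(2,3): flips 3 -> legal
(2,4): flips 2 -> legal
(2,5): flips 3 -> legal
(2,6): flips 1 -> legal
(3,1): no bracket -> illegal
(3,6): no bracket -> illegal
(4,1): no bracket -> illegal
(4,2): flips 2 -> legal
(4,7): no bracket -> illegal
(5,5): flips 1 -> legal
(5,7): no bracket -> illegal
(6,3): flips 1 -> legal
(6,4): flips 1 -> legal
(6,5): no bracket -> illegal
(6,6): flips 1 -> legal
(6,7): flips 1 -> legal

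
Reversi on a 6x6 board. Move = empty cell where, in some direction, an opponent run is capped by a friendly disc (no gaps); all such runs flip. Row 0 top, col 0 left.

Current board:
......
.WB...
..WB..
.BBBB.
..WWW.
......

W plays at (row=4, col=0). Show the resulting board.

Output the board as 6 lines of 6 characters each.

Place W at (4,0); scan 8 dirs for brackets.
Dir NW: edge -> no flip
Dir N: first cell '.' (not opp) -> no flip
Dir NE: opp run (3,1) capped by W -> flip
Dir W: edge -> no flip
Dir E: first cell '.' (not opp) -> no flip
Dir SW: edge -> no flip
Dir S: first cell '.' (not opp) -> no flip
Dir SE: first cell '.' (not opp) -> no flip
All flips: (3,1)

Answer: ......
.WB...
..WB..
.WBBB.
W.WWW.
......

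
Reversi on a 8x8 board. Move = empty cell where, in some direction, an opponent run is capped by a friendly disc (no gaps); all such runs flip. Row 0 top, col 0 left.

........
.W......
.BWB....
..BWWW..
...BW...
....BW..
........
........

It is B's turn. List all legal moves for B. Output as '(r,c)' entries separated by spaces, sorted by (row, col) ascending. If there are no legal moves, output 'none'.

(0,0): no bracket -> illegal
(0,1): flips 1 -> legal
(0,2): no bracket -> illegal
(1,0): no bracket -> illegal
(1,2): flips 1 -> legal
(1,3): no bracket -> illegal
(2,0): no bracket -> illegal
(2,4): flips 2 -> legal
(2,5): flips 1 -> legal
(2,6): no bracket -> illegal
(3,1): no bracket -> illegal
(3,6): flips 3 -> legal
(4,2): no bracket -> illegal
(4,5): flips 2 -> legal
(4,6): no bracket -> illegal
(5,3): no bracket -> illegal
(5,6): flips 1 -> legal
(6,4): no bracket -> illegal
(6,5): no bracket -> illegal
(6,6): no bracket -> illegal

Answer: (0,1) (1,2) (2,4) (2,5) (3,6) (4,5) (5,6)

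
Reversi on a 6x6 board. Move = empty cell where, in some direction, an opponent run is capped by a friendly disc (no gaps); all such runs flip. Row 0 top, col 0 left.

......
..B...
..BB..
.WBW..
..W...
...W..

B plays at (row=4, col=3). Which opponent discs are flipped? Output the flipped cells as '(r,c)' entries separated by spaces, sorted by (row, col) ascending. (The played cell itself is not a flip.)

Answer: (3,3)

Derivation:
Dir NW: first cell 'B' (not opp) -> no flip
Dir N: opp run (3,3) capped by B -> flip
Dir NE: first cell '.' (not opp) -> no flip
Dir W: opp run (4,2), next='.' -> no flip
Dir E: first cell '.' (not opp) -> no flip
Dir SW: first cell '.' (not opp) -> no flip
Dir S: opp run (5,3), next=edge -> no flip
Dir SE: first cell '.' (not opp) -> no flip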